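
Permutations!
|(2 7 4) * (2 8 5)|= 5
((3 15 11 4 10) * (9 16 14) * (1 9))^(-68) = (16)(3 11 10 15 4)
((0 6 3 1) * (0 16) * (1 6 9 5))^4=((0 9 5 1 16)(3 6))^4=(0 16 1 5 9)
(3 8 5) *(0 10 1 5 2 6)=(0 10 1 5 3 8 2 6)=[10, 5, 6, 8, 4, 3, 0, 7, 2, 9, 1]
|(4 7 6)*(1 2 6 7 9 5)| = |(1 2 6 4 9 5)| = 6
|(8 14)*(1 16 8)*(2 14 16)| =6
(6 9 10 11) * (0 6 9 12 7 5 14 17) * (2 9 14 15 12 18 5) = (0 6 18 5 15 12 7 2 9 10 11 14 17) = [6, 1, 9, 3, 4, 15, 18, 2, 8, 10, 11, 14, 7, 13, 17, 12, 16, 0, 5]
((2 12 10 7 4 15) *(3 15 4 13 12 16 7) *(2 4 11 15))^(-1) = (2 3 10 12 13 7 16)(4 15 11)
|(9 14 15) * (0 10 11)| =|(0 10 11)(9 14 15)| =3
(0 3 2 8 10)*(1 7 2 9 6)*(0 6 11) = (0 3 9 11)(1 7 2 8 10 6) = [3, 7, 8, 9, 4, 5, 1, 2, 10, 11, 6, 0]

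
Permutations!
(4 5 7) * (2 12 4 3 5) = [0, 1, 12, 5, 2, 7, 6, 3, 8, 9, 10, 11, 4] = (2 12 4)(3 5 7)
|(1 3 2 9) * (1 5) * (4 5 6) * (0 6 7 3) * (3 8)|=|(0 6 4 5 1)(2 9 7 8 3)|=5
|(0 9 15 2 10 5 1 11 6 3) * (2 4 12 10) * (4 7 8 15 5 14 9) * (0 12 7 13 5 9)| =14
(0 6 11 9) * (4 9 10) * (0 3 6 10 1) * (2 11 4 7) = (0 10 7 2 11 1)(3 6 4 9) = [10, 0, 11, 6, 9, 5, 4, 2, 8, 3, 7, 1]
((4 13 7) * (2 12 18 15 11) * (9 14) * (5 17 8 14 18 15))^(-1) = (2 11 15 12)(4 7 13)(5 18 9 14 8 17)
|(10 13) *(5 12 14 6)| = |(5 12 14 6)(10 13)| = 4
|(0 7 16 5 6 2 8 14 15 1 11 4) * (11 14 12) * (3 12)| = |(0 7 16 5 6 2 8 3 12 11 4)(1 14 15)| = 33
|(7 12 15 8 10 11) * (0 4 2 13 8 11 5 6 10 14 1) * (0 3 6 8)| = |(0 4 2 13)(1 3 6 10 5 8 14)(7 12 15 11)| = 28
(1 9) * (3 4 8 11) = (1 9)(3 4 8 11) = [0, 9, 2, 4, 8, 5, 6, 7, 11, 1, 10, 3]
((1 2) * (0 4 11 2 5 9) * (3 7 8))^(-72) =((0 4 11 2 1 5 9)(3 7 8))^(-72) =(0 5 2 4 9 1 11)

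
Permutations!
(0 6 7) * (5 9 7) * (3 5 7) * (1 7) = (0 6 1 7)(3 5 9) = [6, 7, 2, 5, 4, 9, 1, 0, 8, 3]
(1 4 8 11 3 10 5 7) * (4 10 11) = (1 10 5 7)(3 11)(4 8) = [0, 10, 2, 11, 8, 7, 6, 1, 4, 9, 5, 3]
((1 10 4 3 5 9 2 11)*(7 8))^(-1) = ((1 10 4 3 5 9 2 11)(7 8))^(-1) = (1 11 2 9 5 3 4 10)(7 8)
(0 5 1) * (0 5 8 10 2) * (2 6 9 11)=[8, 5, 0, 3, 4, 1, 9, 7, 10, 11, 6, 2]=(0 8 10 6 9 11 2)(1 5)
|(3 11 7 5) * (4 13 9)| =|(3 11 7 5)(4 13 9)| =12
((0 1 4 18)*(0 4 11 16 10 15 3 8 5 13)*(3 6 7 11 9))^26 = (18)(0 5 3 1 13 8 9)(6 11 10)(7 16 15)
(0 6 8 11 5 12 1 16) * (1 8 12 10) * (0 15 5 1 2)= (0 6 12 8 11 1 16 15 5 10 2)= [6, 16, 0, 3, 4, 10, 12, 7, 11, 9, 2, 1, 8, 13, 14, 5, 15]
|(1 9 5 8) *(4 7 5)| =|(1 9 4 7 5 8)| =6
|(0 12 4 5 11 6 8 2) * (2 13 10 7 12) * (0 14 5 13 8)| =|(0 2 14 5 11 6)(4 13 10 7 12)| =30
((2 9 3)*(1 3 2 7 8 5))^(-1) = ((1 3 7 8 5)(2 9))^(-1) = (1 5 8 7 3)(2 9)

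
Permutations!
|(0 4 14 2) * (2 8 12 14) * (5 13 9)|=3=|(0 4 2)(5 13 9)(8 12 14)|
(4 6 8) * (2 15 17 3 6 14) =[0, 1, 15, 6, 14, 5, 8, 7, 4, 9, 10, 11, 12, 13, 2, 17, 16, 3] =(2 15 17 3 6 8 4 14)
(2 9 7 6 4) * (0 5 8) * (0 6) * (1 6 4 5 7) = (0 7)(1 6 5 8 4 2 9) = [7, 6, 9, 3, 2, 8, 5, 0, 4, 1]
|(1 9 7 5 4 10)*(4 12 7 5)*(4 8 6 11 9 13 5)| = 11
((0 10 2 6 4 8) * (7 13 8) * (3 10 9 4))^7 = ((0 9 4 7 13 8)(2 6 3 10))^7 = (0 9 4 7 13 8)(2 10 3 6)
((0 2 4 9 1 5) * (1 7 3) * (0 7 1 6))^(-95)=((0 2 4 9 1 5 7 3 6))^(-95)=(0 1 6 9 3 4 7 2 5)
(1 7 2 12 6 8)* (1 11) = (1 7 2 12 6 8 11) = [0, 7, 12, 3, 4, 5, 8, 2, 11, 9, 10, 1, 6]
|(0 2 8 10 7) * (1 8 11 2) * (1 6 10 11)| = 4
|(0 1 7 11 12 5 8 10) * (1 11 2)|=|(0 11 12 5 8 10)(1 7 2)|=6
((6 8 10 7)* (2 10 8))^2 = ((2 10 7 6))^2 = (2 7)(6 10)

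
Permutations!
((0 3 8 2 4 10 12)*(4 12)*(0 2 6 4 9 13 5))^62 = (0 5 13 9 10 4 6 8 3)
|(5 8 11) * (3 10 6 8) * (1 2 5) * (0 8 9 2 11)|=|(0 8)(1 11)(2 5 3 10 6 9)|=6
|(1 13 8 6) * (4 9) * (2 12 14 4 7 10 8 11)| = |(1 13 11 2 12 14 4 9 7 10 8 6)| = 12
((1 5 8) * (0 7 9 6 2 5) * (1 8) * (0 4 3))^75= ((0 7 9 6 2 5 1 4 3))^75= (0 6 1)(2 4 7)(3 9 5)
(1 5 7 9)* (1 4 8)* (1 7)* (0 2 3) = [2, 5, 3, 0, 8, 1, 6, 9, 7, 4] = (0 2 3)(1 5)(4 8 7 9)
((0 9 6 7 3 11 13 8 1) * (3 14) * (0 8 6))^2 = ((0 9)(1 8)(3 11 13 6 7 14))^2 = (3 13 7)(6 14 11)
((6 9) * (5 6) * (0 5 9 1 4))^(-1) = (9)(0 4 1 6 5)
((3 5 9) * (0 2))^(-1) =((0 2)(3 5 9))^(-1) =(0 2)(3 9 5)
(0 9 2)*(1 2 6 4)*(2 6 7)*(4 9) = [4, 6, 0, 3, 1, 5, 9, 2, 8, 7] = (0 4 1 6 9 7 2)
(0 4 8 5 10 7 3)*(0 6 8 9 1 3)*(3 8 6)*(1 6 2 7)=[4, 8, 7, 3, 9, 10, 2, 0, 5, 6, 1]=(0 4 9 6 2 7)(1 8 5 10)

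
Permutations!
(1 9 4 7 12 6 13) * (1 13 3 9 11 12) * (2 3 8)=(13)(1 11 12 6 8 2 3 9 4 7)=[0, 11, 3, 9, 7, 5, 8, 1, 2, 4, 10, 12, 6, 13]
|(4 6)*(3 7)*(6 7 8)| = |(3 8 6 4 7)| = 5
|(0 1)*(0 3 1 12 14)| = |(0 12 14)(1 3)| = 6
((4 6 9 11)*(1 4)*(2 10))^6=(1 4 6 9 11)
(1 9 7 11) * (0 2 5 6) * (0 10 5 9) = (0 2 9 7 11 1)(5 6 10) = [2, 0, 9, 3, 4, 6, 10, 11, 8, 7, 5, 1]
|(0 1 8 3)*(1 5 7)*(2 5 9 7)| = |(0 9 7 1 8 3)(2 5)| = 6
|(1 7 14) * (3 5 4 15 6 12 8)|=21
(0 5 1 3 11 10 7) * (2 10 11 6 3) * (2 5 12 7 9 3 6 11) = [12, 5, 10, 11, 4, 1, 6, 0, 8, 3, 9, 2, 7] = (0 12 7)(1 5)(2 10 9 3 11)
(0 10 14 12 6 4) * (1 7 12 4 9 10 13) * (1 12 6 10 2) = (0 13 12 10 14 4)(1 7 6 9 2) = [13, 7, 1, 3, 0, 5, 9, 6, 8, 2, 14, 11, 10, 12, 4]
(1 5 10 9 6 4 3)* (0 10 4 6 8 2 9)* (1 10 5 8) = (0 5 4 3 10)(1 8 2 9) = [5, 8, 9, 10, 3, 4, 6, 7, 2, 1, 0]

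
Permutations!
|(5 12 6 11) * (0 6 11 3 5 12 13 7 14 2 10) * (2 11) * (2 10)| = |(0 6 3 5 13 7 14 11 12 10)| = 10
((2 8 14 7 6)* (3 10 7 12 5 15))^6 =(2 3 14 7 5)(6 15 8 10 12)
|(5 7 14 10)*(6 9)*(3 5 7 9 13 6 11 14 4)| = 8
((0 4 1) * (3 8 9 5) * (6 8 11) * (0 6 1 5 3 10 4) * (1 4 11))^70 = (4 10)(5 11)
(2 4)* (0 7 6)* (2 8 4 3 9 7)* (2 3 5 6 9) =[3, 1, 5, 2, 8, 6, 0, 9, 4, 7] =(0 3 2 5 6)(4 8)(7 9)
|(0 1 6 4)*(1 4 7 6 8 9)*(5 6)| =|(0 4)(1 8 9)(5 6 7)| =6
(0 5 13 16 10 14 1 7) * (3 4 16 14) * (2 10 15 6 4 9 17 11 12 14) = (0 5 13 2 10 3 9 17 11 12 14 1 7)(4 16 15 6) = [5, 7, 10, 9, 16, 13, 4, 0, 8, 17, 3, 12, 14, 2, 1, 6, 15, 11]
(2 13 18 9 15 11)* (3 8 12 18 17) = [0, 1, 13, 8, 4, 5, 6, 7, 12, 15, 10, 2, 18, 17, 14, 11, 16, 3, 9] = (2 13 17 3 8 12 18 9 15 11)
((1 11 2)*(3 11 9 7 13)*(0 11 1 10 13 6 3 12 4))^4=((0 11 2 10 13 12 4)(1 9 7 6 3))^4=(0 13 11 12 2 4 10)(1 3 6 7 9)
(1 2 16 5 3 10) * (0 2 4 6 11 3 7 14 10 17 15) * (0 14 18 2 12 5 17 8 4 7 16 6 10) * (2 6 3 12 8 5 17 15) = [8, 7, 3, 5, 10, 16, 11, 18, 4, 9, 1, 12, 17, 13, 0, 14, 15, 2, 6] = (0 8 4 10 1 7 18 6 11 12 17 2 3 5 16 15 14)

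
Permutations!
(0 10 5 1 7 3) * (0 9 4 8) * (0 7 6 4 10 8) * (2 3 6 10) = (0 8 7 6 4)(1 10 5)(2 3 9) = [8, 10, 3, 9, 0, 1, 4, 6, 7, 2, 5]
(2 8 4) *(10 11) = (2 8 4)(10 11) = [0, 1, 8, 3, 2, 5, 6, 7, 4, 9, 11, 10]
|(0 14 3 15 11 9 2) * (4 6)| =|(0 14 3 15 11 9 2)(4 6)| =14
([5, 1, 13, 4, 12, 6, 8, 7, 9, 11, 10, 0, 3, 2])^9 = [8, 1, 13, 3, 4, 9, 11, 7, 0, 5, 10, 6, 12, 2]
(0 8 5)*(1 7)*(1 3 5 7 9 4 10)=(0 8 7 3 5)(1 9 4 10)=[8, 9, 2, 5, 10, 0, 6, 3, 7, 4, 1]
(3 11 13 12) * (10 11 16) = [0, 1, 2, 16, 4, 5, 6, 7, 8, 9, 11, 13, 3, 12, 14, 15, 10] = (3 16 10 11 13 12)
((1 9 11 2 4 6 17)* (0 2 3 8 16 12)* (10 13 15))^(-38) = (0 16 3 9 17 4)(1 6 2 12 8 11)(10 13 15) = ((0 2 4 6 17 1 9 11 3 8 16 12)(10 13 15))^(-38)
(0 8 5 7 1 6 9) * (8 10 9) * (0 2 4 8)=[10, 6, 4, 3, 8, 7, 0, 1, 5, 2, 9]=(0 10 9 2 4 8 5 7 1 6)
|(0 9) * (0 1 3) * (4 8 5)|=12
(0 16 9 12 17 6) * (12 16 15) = (0 15 12 17 6)(9 16) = [15, 1, 2, 3, 4, 5, 0, 7, 8, 16, 10, 11, 17, 13, 14, 12, 9, 6]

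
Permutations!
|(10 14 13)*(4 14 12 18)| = |(4 14 13 10 12 18)| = 6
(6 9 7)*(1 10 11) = (1 10 11)(6 9 7) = [0, 10, 2, 3, 4, 5, 9, 6, 8, 7, 11, 1]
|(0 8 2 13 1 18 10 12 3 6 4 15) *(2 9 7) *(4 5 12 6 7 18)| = |(0 8 9 18 10 6 5 12 3 7 2 13 1 4 15)| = 15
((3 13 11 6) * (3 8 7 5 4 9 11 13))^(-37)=((13)(4 9 11 6 8 7 5))^(-37)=(13)(4 7 6 9 5 8 11)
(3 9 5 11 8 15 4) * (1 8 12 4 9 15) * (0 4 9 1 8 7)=(0 4 3 15 1 7)(5 11 12 9)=[4, 7, 2, 15, 3, 11, 6, 0, 8, 5, 10, 12, 9, 13, 14, 1]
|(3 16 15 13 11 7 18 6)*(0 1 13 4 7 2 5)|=|(0 1 13 11 2 5)(3 16 15 4 7 18 6)|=42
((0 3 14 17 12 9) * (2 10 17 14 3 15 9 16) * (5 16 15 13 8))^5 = ((0 13 8 5 16 2 10 17 12 15 9))^5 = (0 2 9 16 15 5 12 8 17 13 10)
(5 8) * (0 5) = [5, 1, 2, 3, 4, 8, 6, 7, 0] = (0 5 8)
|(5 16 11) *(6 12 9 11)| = 6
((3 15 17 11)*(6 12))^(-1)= (3 11 17 15)(6 12)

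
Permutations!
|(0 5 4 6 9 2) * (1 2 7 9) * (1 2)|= |(0 5 4 6 2)(7 9)|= 10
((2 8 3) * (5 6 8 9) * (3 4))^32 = (2 8 9 4 5 3 6)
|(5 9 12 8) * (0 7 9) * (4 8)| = |(0 7 9 12 4 8 5)| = 7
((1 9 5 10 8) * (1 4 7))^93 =(1 5 8 7 9 10 4)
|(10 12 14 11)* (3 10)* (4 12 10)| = 5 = |(3 4 12 14 11)|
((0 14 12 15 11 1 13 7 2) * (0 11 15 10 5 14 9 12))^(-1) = ((15)(0 9 12 10 5 14)(1 13 7 2 11))^(-1) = (15)(0 14 5 10 12 9)(1 11 2 7 13)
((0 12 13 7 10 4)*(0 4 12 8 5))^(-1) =(0 5 8)(7 13 12 10)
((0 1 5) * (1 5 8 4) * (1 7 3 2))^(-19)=(0 5)(1 2 3 7 4 8)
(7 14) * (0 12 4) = (0 12 4)(7 14) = [12, 1, 2, 3, 0, 5, 6, 14, 8, 9, 10, 11, 4, 13, 7]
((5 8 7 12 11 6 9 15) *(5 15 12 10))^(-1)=((15)(5 8 7 10)(6 9 12 11))^(-1)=(15)(5 10 7 8)(6 11 12 9)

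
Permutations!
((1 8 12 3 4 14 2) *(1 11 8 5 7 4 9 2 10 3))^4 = (1 14 2)(3 8 7)(4 9 12)(5 10 11)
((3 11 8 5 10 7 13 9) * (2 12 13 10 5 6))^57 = ((2 12 13 9 3 11 8 6)(7 10))^57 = (2 12 13 9 3 11 8 6)(7 10)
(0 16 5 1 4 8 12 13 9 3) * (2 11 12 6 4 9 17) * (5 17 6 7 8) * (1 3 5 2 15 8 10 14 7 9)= (0 16 17 15 8 9 5 3)(2 11 12 13 6 4)(7 10 14)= [16, 1, 11, 0, 2, 3, 4, 10, 9, 5, 14, 12, 13, 6, 7, 8, 17, 15]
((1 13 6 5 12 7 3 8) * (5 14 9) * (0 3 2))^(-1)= (0 2 7 12 5 9 14 6 13 1 8 3)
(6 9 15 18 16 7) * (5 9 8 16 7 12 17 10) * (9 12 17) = (5 12 9 15 18 7 6 8 16 17 10) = [0, 1, 2, 3, 4, 12, 8, 6, 16, 15, 5, 11, 9, 13, 14, 18, 17, 10, 7]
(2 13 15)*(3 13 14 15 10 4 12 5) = [0, 1, 14, 13, 12, 3, 6, 7, 8, 9, 4, 11, 5, 10, 15, 2] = (2 14 15)(3 13 10 4 12 5)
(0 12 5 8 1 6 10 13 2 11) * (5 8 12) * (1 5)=(0 1 6 10 13 2 11)(5 12 8)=[1, 6, 11, 3, 4, 12, 10, 7, 5, 9, 13, 0, 8, 2]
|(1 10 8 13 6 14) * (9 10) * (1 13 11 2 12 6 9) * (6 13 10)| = 9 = |(2 12 13 9 6 14 10 8 11)|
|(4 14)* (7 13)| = |(4 14)(7 13)| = 2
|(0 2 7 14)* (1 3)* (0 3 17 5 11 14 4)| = 12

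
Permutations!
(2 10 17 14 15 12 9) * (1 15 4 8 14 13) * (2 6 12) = (1 15 2 10 17 13)(4 8 14)(6 12 9) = [0, 15, 10, 3, 8, 5, 12, 7, 14, 6, 17, 11, 9, 1, 4, 2, 16, 13]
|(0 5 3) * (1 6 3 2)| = |(0 5 2 1 6 3)| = 6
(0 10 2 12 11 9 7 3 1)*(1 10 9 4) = (0 9 7 3 10 2 12 11 4 1) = [9, 0, 12, 10, 1, 5, 6, 3, 8, 7, 2, 4, 11]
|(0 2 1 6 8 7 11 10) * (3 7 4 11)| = |(0 2 1 6 8 4 11 10)(3 7)| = 8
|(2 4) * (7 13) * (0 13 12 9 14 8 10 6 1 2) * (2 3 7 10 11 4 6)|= 14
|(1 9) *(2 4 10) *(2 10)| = |(10)(1 9)(2 4)| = 2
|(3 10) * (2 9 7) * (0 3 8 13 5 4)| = 21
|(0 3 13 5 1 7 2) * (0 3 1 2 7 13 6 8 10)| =|(0 1 13 5 2 3 6 8 10)| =9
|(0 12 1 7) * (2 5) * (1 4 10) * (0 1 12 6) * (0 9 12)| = 6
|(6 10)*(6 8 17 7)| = |(6 10 8 17 7)| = 5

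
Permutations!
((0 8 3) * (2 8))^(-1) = (0 3 8 2)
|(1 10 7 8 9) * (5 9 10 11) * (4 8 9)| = |(1 11 5 4 8 10 7 9)| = 8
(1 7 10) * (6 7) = [0, 6, 2, 3, 4, 5, 7, 10, 8, 9, 1] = (1 6 7 10)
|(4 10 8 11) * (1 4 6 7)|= 7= |(1 4 10 8 11 6 7)|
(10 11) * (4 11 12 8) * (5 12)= [0, 1, 2, 3, 11, 12, 6, 7, 4, 9, 5, 10, 8]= (4 11 10 5 12 8)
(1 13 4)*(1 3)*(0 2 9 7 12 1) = [2, 13, 9, 0, 3, 5, 6, 12, 8, 7, 10, 11, 1, 4] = (0 2 9 7 12 1 13 4 3)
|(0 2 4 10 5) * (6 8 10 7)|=8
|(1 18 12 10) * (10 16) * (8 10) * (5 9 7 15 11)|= 30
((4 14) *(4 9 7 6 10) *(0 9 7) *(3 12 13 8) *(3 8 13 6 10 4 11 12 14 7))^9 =((0 9)(3 14)(4 7 10 11 12 6))^9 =(0 9)(3 14)(4 11)(6 10)(7 12)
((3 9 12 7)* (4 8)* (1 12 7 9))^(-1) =(1 3 7 9 12)(4 8)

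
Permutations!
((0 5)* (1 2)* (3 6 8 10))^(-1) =((0 5)(1 2)(3 6 8 10))^(-1) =(0 5)(1 2)(3 10 8 6)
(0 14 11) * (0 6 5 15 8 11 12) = [14, 1, 2, 3, 4, 15, 5, 7, 11, 9, 10, 6, 0, 13, 12, 8] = (0 14 12)(5 15 8 11 6)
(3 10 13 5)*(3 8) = (3 10 13 5 8) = [0, 1, 2, 10, 4, 8, 6, 7, 3, 9, 13, 11, 12, 5]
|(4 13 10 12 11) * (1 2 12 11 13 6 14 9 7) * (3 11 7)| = |(1 2 12 13 10 7)(3 11 4 6 14 9)| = 6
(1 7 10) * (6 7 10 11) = (1 10)(6 7 11) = [0, 10, 2, 3, 4, 5, 7, 11, 8, 9, 1, 6]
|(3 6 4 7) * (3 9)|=|(3 6 4 7 9)|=5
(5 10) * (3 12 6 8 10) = (3 12 6 8 10 5) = [0, 1, 2, 12, 4, 3, 8, 7, 10, 9, 5, 11, 6]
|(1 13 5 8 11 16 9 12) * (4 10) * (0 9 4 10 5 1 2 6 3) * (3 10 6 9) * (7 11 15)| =42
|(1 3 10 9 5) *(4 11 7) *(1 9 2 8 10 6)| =6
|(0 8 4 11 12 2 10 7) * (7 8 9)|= 6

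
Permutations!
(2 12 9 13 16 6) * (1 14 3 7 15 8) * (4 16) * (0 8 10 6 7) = (0 8 1 14 3)(2 12 9 13 4 16 7 15 10 6) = [8, 14, 12, 0, 16, 5, 2, 15, 1, 13, 6, 11, 9, 4, 3, 10, 7]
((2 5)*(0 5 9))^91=(0 9 2 5)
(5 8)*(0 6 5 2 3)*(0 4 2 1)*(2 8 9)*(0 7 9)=(0 6 5)(1 7 9 2 3 4 8)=[6, 7, 3, 4, 8, 0, 5, 9, 1, 2]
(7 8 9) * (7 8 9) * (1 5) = (1 5)(7 9 8) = [0, 5, 2, 3, 4, 1, 6, 9, 7, 8]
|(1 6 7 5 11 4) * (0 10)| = |(0 10)(1 6 7 5 11 4)| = 6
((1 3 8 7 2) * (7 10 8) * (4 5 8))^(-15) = (1 3 7 2)(4 5 8 10)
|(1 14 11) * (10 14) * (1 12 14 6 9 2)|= 15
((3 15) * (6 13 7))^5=(3 15)(6 7 13)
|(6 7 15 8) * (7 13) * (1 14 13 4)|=8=|(1 14 13 7 15 8 6 4)|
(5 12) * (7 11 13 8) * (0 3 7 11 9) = [3, 1, 2, 7, 4, 12, 6, 9, 11, 0, 10, 13, 5, 8] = (0 3 7 9)(5 12)(8 11 13)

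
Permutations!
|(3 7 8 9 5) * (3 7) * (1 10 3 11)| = |(1 10 3 11)(5 7 8 9)| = 4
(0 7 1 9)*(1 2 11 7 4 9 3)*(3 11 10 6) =(0 4 9)(1 11 7 2 10 6 3) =[4, 11, 10, 1, 9, 5, 3, 2, 8, 0, 6, 7]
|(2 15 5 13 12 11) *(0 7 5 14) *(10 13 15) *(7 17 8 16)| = 40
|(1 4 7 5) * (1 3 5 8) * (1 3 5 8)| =6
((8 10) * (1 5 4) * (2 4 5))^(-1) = ((1 2 4)(8 10))^(-1) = (1 4 2)(8 10)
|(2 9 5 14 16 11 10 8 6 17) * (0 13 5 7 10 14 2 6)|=|(0 13 5 2 9 7 10 8)(6 17)(11 14 16)|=24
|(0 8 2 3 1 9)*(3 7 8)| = 12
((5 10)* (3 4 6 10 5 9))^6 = ((3 4 6 10 9))^6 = (3 4 6 10 9)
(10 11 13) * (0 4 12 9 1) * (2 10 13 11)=(13)(0 4 12 9 1)(2 10)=[4, 0, 10, 3, 12, 5, 6, 7, 8, 1, 2, 11, 9, 13]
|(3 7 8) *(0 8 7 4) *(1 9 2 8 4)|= 10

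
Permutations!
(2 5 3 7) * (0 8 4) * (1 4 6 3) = (0 8 6 3 7 2 5 1 4) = [8, 4, 5, 7, 0, 1, 3, 2, 6]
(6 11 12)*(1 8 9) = [0, 8, 2, 3, 4, 5, 11, 7, 9, 1, 10, 12, 6] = (1 8 9)(6 11 12)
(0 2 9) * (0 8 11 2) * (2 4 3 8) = (2 9)(3 8 11 4) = [0, 1, 9, 8, 3, 5, 6, 7, 11, 2, 10, 4]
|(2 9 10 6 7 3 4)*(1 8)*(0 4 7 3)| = 8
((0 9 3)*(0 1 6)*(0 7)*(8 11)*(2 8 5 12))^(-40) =((0 9 3 1 6 7)(2 8 11 5 12))^(-40) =(12)(0 3 6)(1 7 9)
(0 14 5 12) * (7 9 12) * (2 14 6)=(0 6 2 14 5 7 9 12)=[6, 1, 14, 3, 4, 7, 2, 9, 8, 12, 10, 11, 0, 13, 5]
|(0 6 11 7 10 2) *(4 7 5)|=8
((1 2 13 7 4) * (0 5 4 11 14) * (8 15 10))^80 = ((0 5 4 1 2 13 7 11 14)(8 15 10))^80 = (0 14 11 7 13 2 1 4 5)(8 10 15)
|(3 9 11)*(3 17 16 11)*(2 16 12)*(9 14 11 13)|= 9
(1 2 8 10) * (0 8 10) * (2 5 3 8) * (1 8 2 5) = (0 5 3 2 10 8) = [5, 1, 10, 2, 4, 3, 6, 7, 0, 9, 8]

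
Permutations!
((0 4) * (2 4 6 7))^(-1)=((0 6 7 2 4))^(-1)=(0 4 2 7 6)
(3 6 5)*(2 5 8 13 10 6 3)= (2 5)(6 8 13 10)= [0, 1, 5, 3, 4, 2, 8, 7, 13, 9, 6, 11, 12, 10]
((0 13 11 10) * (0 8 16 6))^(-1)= ((0 13 11 10 8 16 6))^(-1)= (0 6 16 8 10 11 13)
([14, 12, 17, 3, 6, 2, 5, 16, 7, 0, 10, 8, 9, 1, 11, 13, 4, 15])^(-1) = [9, 13, 5, 3, 16, 6, 4, 8, 11, 12, 10, 14, 1, 15, 0, 17, 7, 2]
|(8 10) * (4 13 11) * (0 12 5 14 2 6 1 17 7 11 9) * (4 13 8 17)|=|(0 12 5 14 2 6 1 4 8 10 17 7 11 13 9)|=15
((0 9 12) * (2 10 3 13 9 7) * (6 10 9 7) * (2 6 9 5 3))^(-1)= ((0 9 12)(2 5 3 13 7 6 10))^(-1)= (0 12 9)(2 10 6 7 13 3 5)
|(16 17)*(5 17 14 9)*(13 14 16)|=|(5 17 13 14 9)|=5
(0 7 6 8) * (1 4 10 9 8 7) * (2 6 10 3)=(0 1 4 3 2 6 7 10 9 8)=[1, 4, 6, 2, 3, 5, 7, 10, 0, 8, 9]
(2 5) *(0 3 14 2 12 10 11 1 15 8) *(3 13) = (0 13 3 14 2 5 12 10 11 1 15 8) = [13, 15, 5, 14, 4, 12, 6, 7, 0, 9, 11, 1, 10, 3, 2, 8]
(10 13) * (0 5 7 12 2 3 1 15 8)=(0 5 7 12 2 3 1 15 8)(10 13)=[5, 15, 3, 1, 4, 7, 6, 12, 0, 9, 13, 11, 2, 10, 14, 8]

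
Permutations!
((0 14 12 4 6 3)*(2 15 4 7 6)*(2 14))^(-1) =(0 3 6 7 12 14 4 15 2)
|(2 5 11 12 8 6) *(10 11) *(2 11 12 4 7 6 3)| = |(2 5 10 12 8 3)(4 7 6 11)| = 12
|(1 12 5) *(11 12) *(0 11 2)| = |(0 11 12 5 1 2)| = 6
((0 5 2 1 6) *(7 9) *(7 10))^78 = ((0 5 2 1 6)(7 9 10))^78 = (10)(0 1 5 6 2)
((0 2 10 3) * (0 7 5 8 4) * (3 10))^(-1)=(10)(0 4 8 5 7 3 2)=((10)(0 2 3 7 5 8 4))^(-1)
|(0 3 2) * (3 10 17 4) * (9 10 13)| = |(0 13 9 10 17 4 3 2)| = 8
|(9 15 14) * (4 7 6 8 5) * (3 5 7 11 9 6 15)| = 5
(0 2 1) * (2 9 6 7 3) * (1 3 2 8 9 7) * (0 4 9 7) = (1 4 9 6)(2 3 8 7) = [0, 4, 3, 8, 9, 5, 1, 2, 7, 6]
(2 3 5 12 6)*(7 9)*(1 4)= (1 4)(2 3 5 12 6)(7 9)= [0, 4, 3, 5, 1, 12, 2, 9, 8, 7, 10, 11, 6]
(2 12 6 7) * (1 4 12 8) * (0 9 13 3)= (0 9 13 3)(1 4 12 6 7 2 8)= [9, 4, 8, 0, 12, 5, 7, 2, 1, 13, 10, 11, 6, 3]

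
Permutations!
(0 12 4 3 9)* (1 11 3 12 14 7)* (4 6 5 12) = (0 14 7 1 11 3 9)(5 12 6) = [14, 11, 2, 9, 4, 12, 5, 1, 8, 0, 10, 3, 6, 13, 7]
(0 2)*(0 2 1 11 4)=(0 1 11 4)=[1, 11, 2, 3, 0, 5, 6, 7, 8, 9, 10, 4]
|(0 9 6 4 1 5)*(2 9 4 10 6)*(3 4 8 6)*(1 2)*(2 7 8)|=30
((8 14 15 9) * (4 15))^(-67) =((4 15 9 8 14))^(-67) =(4 8 15 14 9)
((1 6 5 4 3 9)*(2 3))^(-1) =((1 6 5 4 2 3 9))^(-1) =(1 9 3 2 4 5 6)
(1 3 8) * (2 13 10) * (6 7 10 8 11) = (1 3 11 6 7 10 2 13 8) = [0, 3, 13, 11, 4, 5, 7, 10, 1, 9, 2, 6, 12, 8]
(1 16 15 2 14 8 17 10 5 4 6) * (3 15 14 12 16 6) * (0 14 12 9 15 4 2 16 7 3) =(0 14 8 17 10 5 2 9 15 16 12 7 3 4)(1 6) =[14, 6, 9, 4, 0, 2, 1, 3, 17, 15, 5, 11, 7, 13, 8, 16, 12, 10]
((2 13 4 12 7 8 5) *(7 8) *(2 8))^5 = ((2 13 4 12)(5 8))^5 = (2 13 4 12)(5 8)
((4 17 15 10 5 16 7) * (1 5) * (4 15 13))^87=(17)(1 7)(5 15)(10 16)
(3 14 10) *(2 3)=(2 3 14 10)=[0, 1, 3, 14, 4, 5, 6, 7, 8, 9, 2, 11, 12, 13, 10]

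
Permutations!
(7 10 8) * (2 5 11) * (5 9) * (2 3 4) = (2 9 5 11 3 4)(7 10 8) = [0, 1, 9, 4, 2, 11, 6, 10, 7, 5, 8, 3]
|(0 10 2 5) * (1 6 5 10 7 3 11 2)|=|(0 7 3 11 2 10 1 6 5)|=9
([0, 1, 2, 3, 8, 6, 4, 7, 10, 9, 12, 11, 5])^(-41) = [0, 1, 2, 3, 8, 6, 4, 7, 10, 9, 12, 11, 5]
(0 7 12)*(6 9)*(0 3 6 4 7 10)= (0 10)(3 6 9 4 7 12)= [10, 1, 2, 6, 7, 5, 9, 12, 8, 4, 0, 11, 3]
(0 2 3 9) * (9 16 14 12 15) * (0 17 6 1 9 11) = (0 2 3 16 14 12 15 11)(1 9 17 6) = [2, 9, 3, 16, 4, 5, 1, 7, 8, 17, 10, 0, 15, 13, 12, 11, 14, 6]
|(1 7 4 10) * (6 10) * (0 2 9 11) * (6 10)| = |(0 2 9 11)(1 7 4 10)| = 4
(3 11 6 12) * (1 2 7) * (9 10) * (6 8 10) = [0, 2, 7, 11, 4, 5, 12, 1, 10, 6, 9, 8, 3] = (1 2 7)(3 11 8 10 9 6 12)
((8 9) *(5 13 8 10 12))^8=((5 13 8 9 10 12))^8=(5 8 10)(9 12 13)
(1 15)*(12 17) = (1 15)(12 17) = [0, 15, 2, 3, 4, 5, 6, 7, 8, 9, 10, 11, 17, 13, 14, 1, 16, 12]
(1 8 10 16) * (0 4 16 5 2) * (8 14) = (0 4 16 1 14 8 10 5 2) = [4, 14, 0, 3, 16, 2, 6, 7, 10, 9, 5, 11, 12, 13, 8, 15, 1]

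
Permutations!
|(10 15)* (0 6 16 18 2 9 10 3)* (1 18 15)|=|(0 6 16 15 3)(1 18 2 9 10)|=5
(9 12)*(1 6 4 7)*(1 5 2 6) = (2 6 4 7 5)(9 12) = [0, 1, 6, 3, 7, 2, 4, 5, 8, 12, 10, 11, 9]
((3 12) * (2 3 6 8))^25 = (12)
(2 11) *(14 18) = (2 11)(14 18) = [0, 1, 11, 3, 4, 5, 6, 7, 8, 9, 10, 2, 12, 13, 18, 15, 16, 17, 14]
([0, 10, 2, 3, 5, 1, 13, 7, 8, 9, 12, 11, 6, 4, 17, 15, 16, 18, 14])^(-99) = [0, 5, 2, 3, 13, 4, 12, 7, 8, 9, 1, 11, 10, 6, 14, 15, 16, 17, 18]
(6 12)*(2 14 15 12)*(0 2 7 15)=(0 2 14)(6 7 15 12)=[2, 1, 14, 3, 4, 5, 7, 15, 8, 9, 10, 11, 6, 13, 0, 12]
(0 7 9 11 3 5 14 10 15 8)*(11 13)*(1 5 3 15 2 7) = (0 1 5 14 10 2 7 9 13 11 15 8) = [1, 5, 7, 3, 4, 14, 6, 9, 0, 13, 2, 15, 12, 11, 10, 8]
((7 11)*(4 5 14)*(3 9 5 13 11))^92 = (3 4)(5 11)(7 14)(9 13) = ((3 9 5 14 4 13 11 7))^92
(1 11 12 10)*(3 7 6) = (1 11 12 10)(3 7 6) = [0, 11, 2, 7, 4, 5, 3, 6, 8, 9, 1, 12, 10]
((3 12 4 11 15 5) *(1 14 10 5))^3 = ((1 14 10 5 3 12 4 11 15))^3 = (1 5 4)(3 11 14)(10 12 15)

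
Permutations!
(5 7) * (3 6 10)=(3 6 10)(5 7)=[0, 1, 2, 6, 4, 7, 10, 5, 8, 9, 3]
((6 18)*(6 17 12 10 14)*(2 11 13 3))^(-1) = ((2 11 13 3)(6 18 17 12 10 14))^(-1) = (2 3 13 11)(6 14 10 12 17 18)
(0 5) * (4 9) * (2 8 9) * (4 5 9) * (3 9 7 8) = (0 7 8 4 2 3 9 5) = [7, 1, 3, 9, 2, 0, 6, 8, 4, 5]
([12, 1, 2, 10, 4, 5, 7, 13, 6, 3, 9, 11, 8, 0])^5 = (0 13 7 6 8 12)(3 9 10)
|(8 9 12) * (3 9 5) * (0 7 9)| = 7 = |(0 7 9 12 8 5 3)|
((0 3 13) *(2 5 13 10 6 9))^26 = (0 10 9 5)(2 13 3 6)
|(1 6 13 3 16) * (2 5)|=|(1 6 13 3 16)(2 5)|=10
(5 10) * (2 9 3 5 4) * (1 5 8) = (1 5 10 4 2 9 3 8) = [0, 5, 9, 8, 2, 10, 6, 7, 1, 3, 4]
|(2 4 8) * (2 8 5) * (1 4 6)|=5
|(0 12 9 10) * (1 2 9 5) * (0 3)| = 8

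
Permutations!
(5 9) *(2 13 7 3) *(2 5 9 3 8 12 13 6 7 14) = [0, 1, 6, 5, 4, 3, 7, 8, 12, 9, 10, 11, 13, 14, 2] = (2 6 7 8 12 13 14)(3 5)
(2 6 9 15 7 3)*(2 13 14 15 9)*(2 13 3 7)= (2 6 13 14 15)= [0, 1, 6, 3, 4, 5, 13, 7, 8, 9, 10, 11, 12, 14, 15, 2]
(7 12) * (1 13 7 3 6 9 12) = (1 13 7)(3 6 9 12) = [0, 13, 2, 6, 4, 5, 9, 1, 8, 12, 10, 11, 3, 7]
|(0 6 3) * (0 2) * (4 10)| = |(0 6 3 2)(4 10)| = 4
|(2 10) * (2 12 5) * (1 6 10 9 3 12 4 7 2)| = 10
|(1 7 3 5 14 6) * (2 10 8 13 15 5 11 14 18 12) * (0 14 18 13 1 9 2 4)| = 42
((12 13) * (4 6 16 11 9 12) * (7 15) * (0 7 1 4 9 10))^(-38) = (0 11 6 1 7 10 16 4 15)(9 12 13)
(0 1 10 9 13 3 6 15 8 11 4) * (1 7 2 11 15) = (0 7 2 11 4)(1 10 9 13 3 6)(8 15) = [7, 10, 11, 6, 0, 5, 1, 2, 15, 13, 9, 4, 12, 3, 14, 8]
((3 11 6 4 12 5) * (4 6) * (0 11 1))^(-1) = (0 1 3 5 12 4 11) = ((0 11 4 12 5 3 1))^(-1)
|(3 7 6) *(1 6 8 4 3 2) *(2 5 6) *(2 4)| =6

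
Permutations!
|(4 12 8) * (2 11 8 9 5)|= 7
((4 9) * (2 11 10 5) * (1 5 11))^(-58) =(11)(1 2 5)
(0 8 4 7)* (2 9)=[8, 1, 9, 3, 7, 5, 6, 0, 4, 2]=(0 8 4 7)(2 9)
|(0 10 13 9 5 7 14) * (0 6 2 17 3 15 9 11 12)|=|(0 10 13 11 12)(2 17 3 15 9 5 7 14 6)|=45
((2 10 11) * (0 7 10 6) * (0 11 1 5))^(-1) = (0 5 1 10 7)(2 11 6)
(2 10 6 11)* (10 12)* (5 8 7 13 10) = (2 12 5 8 7 13 10 6 11) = [0, 1, 12, 3, 4, 8, 11, 13, 7, 9, 6, 2, 5, 10]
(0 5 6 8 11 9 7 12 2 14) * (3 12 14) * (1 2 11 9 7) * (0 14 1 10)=(14)(0 5 6 8 9 10)(1 2 3 12 11 7)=[5, 2, 3, 12, 4, 6, 8, 1, 9, 10, 0, 7, 11, 13, 14]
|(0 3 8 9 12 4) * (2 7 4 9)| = 6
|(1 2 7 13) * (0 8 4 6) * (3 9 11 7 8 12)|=12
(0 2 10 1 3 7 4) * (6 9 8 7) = (0 2 10 1 3 6 9 8 7 4) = [2, 3, 10, 6, 0, 5, 9, 4, 7, 8, 1]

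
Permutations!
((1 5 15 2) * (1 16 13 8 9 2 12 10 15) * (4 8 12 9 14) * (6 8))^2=(2 13 10 9 16 12 15)(4 8)(6 14)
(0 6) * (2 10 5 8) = (0 6)(2 10 5 8) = [6, 1, 10, 3, 4, 8, 0, 7, 2, 9, 5]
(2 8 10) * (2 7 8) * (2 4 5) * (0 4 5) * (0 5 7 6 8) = (0 4 5 2 7)(6 8 10) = [4, 1, 7, 3, 5, 2, 8, 0, 10, 9, 6]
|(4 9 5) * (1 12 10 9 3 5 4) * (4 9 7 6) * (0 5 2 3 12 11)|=20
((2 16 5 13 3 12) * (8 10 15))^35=((2 16 5 13 3 12)(8 10 15))^35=(2 12 3 13 5 16)(8 15 10)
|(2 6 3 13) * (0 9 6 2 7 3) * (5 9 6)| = 6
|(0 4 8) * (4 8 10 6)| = 6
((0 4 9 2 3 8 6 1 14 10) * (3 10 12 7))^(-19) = (0 4 9 2 10)(1 12 3 6 14 7 8)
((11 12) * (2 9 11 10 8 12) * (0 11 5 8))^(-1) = ((0 11 2 9 5 8 12 10))^(-1) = (0 10 12 8 5 9 2 11)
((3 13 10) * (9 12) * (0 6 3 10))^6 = (0 3)(6 13)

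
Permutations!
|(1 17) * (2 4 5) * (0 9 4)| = |(0 9 4 5 2)(1 17)| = 10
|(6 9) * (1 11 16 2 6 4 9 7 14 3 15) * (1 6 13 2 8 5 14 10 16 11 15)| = 10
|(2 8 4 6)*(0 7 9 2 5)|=8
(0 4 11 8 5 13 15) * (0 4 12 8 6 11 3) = (0 12 8 5 13 15 4 3)(6 11) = [12, 1, 2, 0, 3, 13, 11, 7, 5, 9, 10, 6, 8, 15, 14, 4]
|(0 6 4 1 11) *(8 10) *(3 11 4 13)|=|(0 6 13 3 11)(1 4)(8 10)|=10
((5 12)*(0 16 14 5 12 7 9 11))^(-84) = (16)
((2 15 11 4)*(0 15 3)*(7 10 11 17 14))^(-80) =(17)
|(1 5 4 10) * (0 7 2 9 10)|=8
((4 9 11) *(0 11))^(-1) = (0 9 4 11)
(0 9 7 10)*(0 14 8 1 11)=(0 9 7 10 14 8 1 11)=[9, 11, 2, 3, 4, 5, 6, 10, 1, 7, 14, 0, 12, 13, 8]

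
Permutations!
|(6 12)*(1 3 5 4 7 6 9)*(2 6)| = |(1 3 5 4 7 2 6 12 9)| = 9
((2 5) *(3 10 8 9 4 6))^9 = (2 5)(3 9)(4 10)(6 8)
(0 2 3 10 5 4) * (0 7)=(0 2 3 10 5 4 7)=[2, 1, 3, 10, 7, 4, 6, 0, 8, 9, 5]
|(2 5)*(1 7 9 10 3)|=10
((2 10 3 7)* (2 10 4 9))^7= (2 4 9)(3 7 10)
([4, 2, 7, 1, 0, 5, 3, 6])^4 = (1 3 6 7 2)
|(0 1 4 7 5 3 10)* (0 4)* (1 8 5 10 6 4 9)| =10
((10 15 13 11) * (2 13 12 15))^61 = (2 13 11 10)(12 15)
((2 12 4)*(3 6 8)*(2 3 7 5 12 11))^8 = (3 6 8 7 5 12 4)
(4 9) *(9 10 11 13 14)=[0, 1, 2, 3, 10, 5, 6, 7, 8, 4, 11, 13, 12, 14, 9]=(4 10 11 13 14 9)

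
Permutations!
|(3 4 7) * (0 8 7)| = 5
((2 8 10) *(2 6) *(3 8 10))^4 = (2 10 6)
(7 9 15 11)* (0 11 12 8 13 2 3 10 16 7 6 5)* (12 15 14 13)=(0 11 6 5)(2 3 10 16 7 9 14 13)(8 12)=[11, 1, 3, 10, 4, 0, 5, 9, 12, 14, 16, 6, 8, 2, 13, 15, 7]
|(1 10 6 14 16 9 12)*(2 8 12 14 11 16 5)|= 11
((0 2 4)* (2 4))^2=((0 4))^2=(4)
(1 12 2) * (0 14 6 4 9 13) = [14, 12, 1, 3, 9, 5, 4, 7, 8, 13, 10, 11, 2, 0, 6] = (0 14 6 4 9 13)(1 12 2)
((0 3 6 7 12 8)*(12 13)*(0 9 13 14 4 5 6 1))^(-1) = (0 1 3)(4 14 7 6 5)(8 12 13 9)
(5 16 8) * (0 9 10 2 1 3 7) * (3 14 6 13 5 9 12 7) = (0 12 7)(1 14 6 13 5 16 8 9 10 2) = [12, 14, 1, 3, 4, 16, 13, 0, 9, 10, 2, 11, 7, 5, 6, 15, 8]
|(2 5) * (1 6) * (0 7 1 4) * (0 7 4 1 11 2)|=6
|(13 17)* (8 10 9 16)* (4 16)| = 10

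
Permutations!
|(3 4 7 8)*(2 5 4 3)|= 5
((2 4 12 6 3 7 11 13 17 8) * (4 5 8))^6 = ((2 5 8)(3 7 11 13 17 4 12 6))^6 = (3 12 17 11)(4 13 7 6)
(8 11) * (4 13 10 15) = (4 13 10 15)(8 11) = [0, 1, 2, 3, 13, 5, 6, 7, 11, 9, 15, 8, 12, 10, 14, 4]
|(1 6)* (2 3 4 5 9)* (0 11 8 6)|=|(0 11 8 6 1)(2 3 4 5 9)|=5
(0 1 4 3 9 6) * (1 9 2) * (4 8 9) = (0 4 3 2 1 8 9 6) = [4, 8, 1, 2, 3, 5, 0, 7, 9, 6]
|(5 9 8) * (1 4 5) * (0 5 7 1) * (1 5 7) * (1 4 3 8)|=|(0 7 5 9 1 3 8)|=7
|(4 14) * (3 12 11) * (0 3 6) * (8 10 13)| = 30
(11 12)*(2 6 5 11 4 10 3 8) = (2 6 5 11 12 4 10 3 8) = [0, 1, 6, 8, 10, 11, 5, 7, 2, 9, 3, 12, 4]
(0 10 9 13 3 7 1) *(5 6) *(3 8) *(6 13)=(0 10 9 6 5 13 8 3 7 1)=[10, 0, 2, 7, 4, 13, 5, 1, 3, 6, 9, 11, 12, 8]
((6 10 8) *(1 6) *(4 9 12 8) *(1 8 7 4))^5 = ((1 6 10)(4 9 12 7))^5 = (1 10 6)(4 9 12 7)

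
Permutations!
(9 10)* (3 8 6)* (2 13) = (2 13)(3 8 6)(9 10) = [0, 1, 13, 8, 4, 5, 3, 7, 6, 10, 9, 11, 12, 2]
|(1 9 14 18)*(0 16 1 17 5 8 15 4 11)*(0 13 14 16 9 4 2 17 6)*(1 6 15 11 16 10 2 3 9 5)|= |(0 5 8 11 13 14 18 15 3 9 10 2 17 1 4 16 6)|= 17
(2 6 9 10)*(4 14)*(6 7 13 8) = (2 7 13 8 6 9 10)(4 14) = [0, 1, 7, 3, 14, 5, 9, 13, 6, 10, 2, 11, 12, 8, 4]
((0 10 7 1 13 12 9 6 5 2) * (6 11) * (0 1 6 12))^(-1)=(0 13 1 2 5 6 7 10)(9 12 11)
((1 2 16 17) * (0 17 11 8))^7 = ((0 17 1 2 16 11 8))^7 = (17)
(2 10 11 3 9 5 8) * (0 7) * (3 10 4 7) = (0 3 9 5 8 2 4 7)(10 11) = [3, 1, 4, 9, 7, 8, 6, 0, 2, 5, 11, 10]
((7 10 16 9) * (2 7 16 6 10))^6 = ((2 7)(6 10)(9 16))^6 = (16)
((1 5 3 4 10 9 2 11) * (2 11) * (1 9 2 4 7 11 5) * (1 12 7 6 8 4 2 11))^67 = (1 12 7)(3 4 9 6 10 5 8 11)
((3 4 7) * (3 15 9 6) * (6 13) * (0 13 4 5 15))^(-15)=((0 13 6 3 5 15 9 4 7))^(-15)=(0 3 9)(4 13 5)(6 15 7)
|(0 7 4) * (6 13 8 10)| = |(0 7 4)(6 13 8 10)| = 12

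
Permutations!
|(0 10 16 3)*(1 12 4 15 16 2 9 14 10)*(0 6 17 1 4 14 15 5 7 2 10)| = 14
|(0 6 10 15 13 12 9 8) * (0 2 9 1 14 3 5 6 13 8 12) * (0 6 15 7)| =|(0 13 6 10 7)(1 14 3 5 15 8 2 9 12)| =45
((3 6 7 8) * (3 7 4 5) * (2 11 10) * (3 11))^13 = (2 10 11 5 4 6 3)(7 8)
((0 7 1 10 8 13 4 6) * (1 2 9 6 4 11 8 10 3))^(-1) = (0 6 9 2 7)(1 3)(8 11 13)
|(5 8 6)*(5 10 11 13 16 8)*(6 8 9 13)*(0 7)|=|(0 7)(6 10 11)(9 13 16)|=6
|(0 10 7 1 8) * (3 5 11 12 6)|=|(0 10 7 1 8)(3 5 11 12 6)|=5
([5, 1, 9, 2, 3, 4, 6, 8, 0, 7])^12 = [2, 1, 0, 8, 7, 9, 6, 4, 3, 5]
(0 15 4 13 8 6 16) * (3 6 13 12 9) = [15, 1, 2, 6, 12, 5, 16, 7, 13, 3, 10, 11, 9, 8, 14, 4, 0] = (0 15 4 12 9 3 6 16)(8 13)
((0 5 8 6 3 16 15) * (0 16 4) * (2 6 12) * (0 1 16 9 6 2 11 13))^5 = ((0 5 8 12 11 13)(1 16 15 9 6 3 4))^5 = (0 13 11 12 8 5)(1 3 9 16 4 6 15)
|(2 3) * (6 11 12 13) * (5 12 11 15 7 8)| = 14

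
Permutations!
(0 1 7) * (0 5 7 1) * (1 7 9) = (1 7 5 9) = [0, 7, 2, 3, 4, 9, 6, 5, 8, 1]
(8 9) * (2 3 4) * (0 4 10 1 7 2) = (0 4)(1 7 2 3 10)(8 9) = [4, 7, 3, 10, 0, 5, 6, 2, 9, 8, 1]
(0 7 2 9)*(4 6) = (0 7 2 9)(4 6) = [7, 1, 9, 3, 6, 5, 4, 2, 8, 0]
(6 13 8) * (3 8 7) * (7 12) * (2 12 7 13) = [0, 1, 12, 8, 4, 5, 2, 3, 6, 9, 10, 11, 13, 7] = (2 12 13 7 3 8 6)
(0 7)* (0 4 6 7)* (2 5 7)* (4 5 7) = (2 7 5 4 6) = [0, 1, 7, 3, 6, 4, 2, 5]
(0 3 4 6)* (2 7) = [3, 1, 7, 4, 6, 5, 0, 2] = (0 3 4 6)(2 7)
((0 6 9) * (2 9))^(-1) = ((0 6 2 9))^(-1) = (0 9 2 6)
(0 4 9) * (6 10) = (0 4 9)(6 10) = [4, 1, 2, 3, 9, 5, 10, 7, 8, 0, 6]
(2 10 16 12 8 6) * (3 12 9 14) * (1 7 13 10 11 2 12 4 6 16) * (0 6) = (0 6 12 8 16 9 14 3 4)(1 7 13 10)(2 11) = [6, 7, 11, 4, 0, 5, 12, 13, 16, 14, 1, 2, 8, 10, 3, 15, 9]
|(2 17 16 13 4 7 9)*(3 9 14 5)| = |(2 17 16 13 4 7 14 5 3 9)| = 10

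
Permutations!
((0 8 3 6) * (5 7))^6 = ((0 8 3 6)(5 7))^6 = (0 3)(6 8)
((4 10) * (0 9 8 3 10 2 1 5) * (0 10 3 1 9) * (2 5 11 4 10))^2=(1 4 2 8 11 5 9)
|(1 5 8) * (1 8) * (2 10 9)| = 6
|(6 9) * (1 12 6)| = |(1 12 6 9)| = 4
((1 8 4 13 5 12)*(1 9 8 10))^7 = (1 10)(4 13 5 12 9 8)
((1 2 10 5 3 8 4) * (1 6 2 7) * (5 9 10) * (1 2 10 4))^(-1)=((1 7 2 5 3 8)(4 6 10 9))^(-1)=(1 8 3 5 2 7)(4 9 10 6)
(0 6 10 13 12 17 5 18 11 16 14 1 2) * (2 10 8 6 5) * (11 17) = (0 5 18 17 2)(1 10 13 12 11 16 14)(6 8) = [5, 10, 0, 3, 4, 18, 8, 7, 6, 9, 13, 16, 11, 12, 1, 15, 14, 2, 17]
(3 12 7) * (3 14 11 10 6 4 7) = (3 12)(4 7 14 11 10 6) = [0, 1, 2, 12, 7, 5, 4, 14, 8, 9, 6, 10, 3, 13, 11]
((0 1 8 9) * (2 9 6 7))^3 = (0 6 9 8 2 1 7)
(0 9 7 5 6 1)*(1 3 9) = [1, 0, 2, 9, 4, 6, 3, 5, 8, 7] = (0 1)(3 9 7 5 6)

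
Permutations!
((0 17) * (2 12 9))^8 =(17)(2 9 12)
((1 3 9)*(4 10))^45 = (4 10)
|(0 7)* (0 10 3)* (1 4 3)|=6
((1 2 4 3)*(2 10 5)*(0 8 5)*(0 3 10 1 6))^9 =(0 8 5 2 4 10 3 6)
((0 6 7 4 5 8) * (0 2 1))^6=((0 6 7 4 5 8 2 1))^6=(0 2 5 7)(1 8 4 6)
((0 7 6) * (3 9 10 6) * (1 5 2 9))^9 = ((0 7 3 1 5 2 9 10 6))^9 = (10)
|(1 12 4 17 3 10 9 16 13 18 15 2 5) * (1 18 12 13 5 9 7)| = 24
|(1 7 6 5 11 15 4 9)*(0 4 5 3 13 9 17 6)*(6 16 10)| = 33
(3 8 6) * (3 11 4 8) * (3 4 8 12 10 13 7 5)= (3 4 12 10 13 7 5)(6 11 8)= [0, 1, 2, 4, 12, 3, 11, 5, 6, 9, 13, 8, 10, 7]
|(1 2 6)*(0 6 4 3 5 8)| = |(0 6 1 2 4 3 5 8)| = 8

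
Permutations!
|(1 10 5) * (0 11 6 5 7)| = |(0 11 6 5 1 10 7)| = 7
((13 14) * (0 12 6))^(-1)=(0 6 12)(13 14)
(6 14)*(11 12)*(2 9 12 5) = (2 9 12 11 5)(6 14) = [0, 1, 9, 3, 4, 2, 14, 7, 8, 12, 10, 5, 11, 13, 6]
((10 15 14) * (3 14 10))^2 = (15)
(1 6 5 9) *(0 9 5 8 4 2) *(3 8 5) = (0 9 1 6 5 3 8 4 2) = [9, 6, 0, 8, 2, 3, 5, 7, 4, 1]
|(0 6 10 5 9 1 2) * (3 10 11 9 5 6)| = 8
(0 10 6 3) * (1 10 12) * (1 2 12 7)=(0 7 1 10 6 3)(2 12)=[7, 10, 12, 0, 4, 5, 3, 1, 8, 9, 6, 11, 2]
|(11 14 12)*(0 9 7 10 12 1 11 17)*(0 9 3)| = 30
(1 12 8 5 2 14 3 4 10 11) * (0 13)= [13, 12, 14, 4, 10, 2, 6, 7, 5, 9, 11, 1, 8, 0, 3]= (0 13)(1 12 8 5 2 14 3 4 10 11)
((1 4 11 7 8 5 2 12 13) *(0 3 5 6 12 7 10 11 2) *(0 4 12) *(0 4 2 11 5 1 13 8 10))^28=((13)(0 3 1 12 8 6 4 11)(2 7 10 5))^28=(13)(0 8)(1 4)(3 6)(11 12)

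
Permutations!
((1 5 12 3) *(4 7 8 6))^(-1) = (1 3 12 5)(4 6 8 7)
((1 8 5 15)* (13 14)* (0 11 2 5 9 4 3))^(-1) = (0 3 4 9 8 1 15 5 2 11)(13 14)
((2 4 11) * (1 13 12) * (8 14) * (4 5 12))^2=(14)(1 4 2 12 13 11 5)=((1 13 4 11 2 5 12)(8 14))^2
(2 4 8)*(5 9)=(2 4 8)(5 9)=[0, 1, 4, 3, 8, 9, 6, 7, 2, 5]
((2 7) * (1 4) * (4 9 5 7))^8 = ((1 9 5 7 2 4))^8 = (1 5 2)(4 9 7)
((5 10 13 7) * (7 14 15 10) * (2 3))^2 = ((2 3)(5 7)(10 13 14 15))^2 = (10 14)(13 15)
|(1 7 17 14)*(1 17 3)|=6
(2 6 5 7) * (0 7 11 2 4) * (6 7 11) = (0 11 2 7 4)(5 6) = [11, 1, 7, 3, 0, 6, 5, 4, 8, 9, 10, 2]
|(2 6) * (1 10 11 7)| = 4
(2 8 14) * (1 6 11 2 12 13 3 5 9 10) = (1 6 11 2 8 14 12 13 3 5 9 10) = [0, 6, 8, 5, 4, 9, 11, 7, 14, 10, 1, 2, 13, 3, 12]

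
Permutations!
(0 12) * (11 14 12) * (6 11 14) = (0 14 12)(6 11) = [14, 1, 2, 3, 4, 5, 11, 7, 8, 9, 10, 6, 0, 13, 12]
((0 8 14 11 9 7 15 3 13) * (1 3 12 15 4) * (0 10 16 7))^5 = ((0 8 14 11 9)(1 3 13 10 16 7 4)(12 15))^5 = (1 7 10 3 4 16 13)(12 15)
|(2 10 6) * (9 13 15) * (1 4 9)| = |(1 4 9 13 15)(2 10 6)| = 15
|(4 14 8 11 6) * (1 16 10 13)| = 20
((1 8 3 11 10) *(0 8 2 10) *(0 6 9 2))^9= ((0 8 3 11 6 9 2 10 1))^9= (11)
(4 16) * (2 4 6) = (2 4 16 6) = [0, 1, 4, 3, 16, 5, 2, 7, 8, 9, 10, 11, 12, 13, 14, 15, 6]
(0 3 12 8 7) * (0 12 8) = (0 3 8 7 12) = [3, 1, 2, 8, 4, 5, 6, 12, 7, 9, 10, 11, 0]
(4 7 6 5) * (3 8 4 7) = (3 8 4)(5 7 6) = [0, 1, 2, 8, 3, 7, 5, 6, 4]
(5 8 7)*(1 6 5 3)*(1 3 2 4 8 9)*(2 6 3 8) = (1 3 8 7 6 5 9)(2 4) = [0, 3, 4, 8, 2, 9, 5, 6, 7, 1]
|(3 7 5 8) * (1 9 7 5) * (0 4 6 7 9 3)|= |(9)(0 4 6 7 1 3 5 8)|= 8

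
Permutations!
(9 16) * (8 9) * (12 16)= (8 9 12 16)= [0, 1, 2, 3, 4, 5, 6, 7, 9, 12, 10, 11, 16, 13, 14, 15, 8]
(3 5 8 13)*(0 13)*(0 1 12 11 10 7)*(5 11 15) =(0 13 3 11 10 7)(1 12 15 5 8) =[13, 12, 2, 11, 4, 8, 6, 0, 1, 9, 7, 10, 15, 3, 14, 5]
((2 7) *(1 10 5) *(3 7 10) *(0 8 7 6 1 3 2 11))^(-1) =(0 11 7 8)(1 6 3 5 10 2)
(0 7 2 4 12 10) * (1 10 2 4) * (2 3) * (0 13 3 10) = (0 7 4 12 10 13 3 2 1) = [7, 0, 1, 2, 12, 5, 6, 4, 8, 9, 13, 11, 10, 3]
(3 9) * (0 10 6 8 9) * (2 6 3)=(0 10 3)(2 6 8 9)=[10, 1, 6, 0, 4, 5, 8, 7, 9, 2, 3]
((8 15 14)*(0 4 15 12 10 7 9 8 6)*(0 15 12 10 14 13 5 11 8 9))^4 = ((0 4 12 14 6 15 13 5 11 8 10 7))^4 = (0 6 11)(4 15 8)(5 7 14)(10 12 13)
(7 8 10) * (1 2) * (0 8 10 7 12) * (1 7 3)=(0 8 3 1 2 7 10 12)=[8, 2, 7, 1, 4, 5, 6, 10, 3, 9, 12, 11, 0]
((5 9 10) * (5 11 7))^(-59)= (5 9 10 11 7)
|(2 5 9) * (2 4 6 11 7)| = |(2 5 9 4 6 11 7)| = 7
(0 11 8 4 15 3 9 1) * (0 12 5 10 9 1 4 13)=(0 11 8 13)(1 12 5 10 9 4 15 3)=[11, 12, 2, 1, 15, 10, 6, 7, 13, 4, 9, 8, 5, 0, 14, 3]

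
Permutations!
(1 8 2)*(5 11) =(1 8 2)(5 11) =[0, 8, 1, 3, 4, 11, 6, 7, 2, 9, 10, 5]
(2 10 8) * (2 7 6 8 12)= (2 10 12)(6 8 7)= [0, 1, 10, 3, 4, 5, 8, 6, 7, 9, 12, 11, 2]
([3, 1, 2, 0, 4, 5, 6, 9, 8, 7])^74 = (9)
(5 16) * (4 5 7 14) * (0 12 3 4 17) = (0 12 3 4 5 16 7 14 17) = [12, 1, 2, 4, 5, 16, 6, 14, 8, 9, 10, 11, 3, 13, 17, 15, 7, 0]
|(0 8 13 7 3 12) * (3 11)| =|(0 8 13 7 11 3 12)| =7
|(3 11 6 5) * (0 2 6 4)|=|(0 2 6 5 3 11 4)|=7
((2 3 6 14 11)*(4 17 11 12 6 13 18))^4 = (2 4 3 17 13 11 18)(6 14 12)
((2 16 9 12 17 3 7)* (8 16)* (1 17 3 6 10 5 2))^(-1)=((1 17 6 10 5 2 8 16 9 12 3 7))^(-1)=(1 7 3 12 9 16 8 2 5 10 6 17)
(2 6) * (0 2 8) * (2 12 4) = [12, 1, 6, 3, 2, 5, 8, 7, 0, 9, 10, 11, 4] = (0 12 4 2 6 8)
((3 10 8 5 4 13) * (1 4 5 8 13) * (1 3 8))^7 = ((1 4 3 10 13 8))^7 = (1 4 3 10 13 8)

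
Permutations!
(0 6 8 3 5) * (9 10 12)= (0 6 8 3 5)(9 10 12)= [6, 1, 2, 5, 4, 0, 8, 7, 3, 10, 12, 11, 9]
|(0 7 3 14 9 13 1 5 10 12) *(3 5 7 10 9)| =30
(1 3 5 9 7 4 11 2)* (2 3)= (1 2)(3 5 9 7 4 11)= [0, 2, 1, 5, 11, 9, 6, 4, 8, 7, 10, 3]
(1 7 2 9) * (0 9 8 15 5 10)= (0 9 1 7 2 8 15 5 10)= [9, 7, 8, 3, 4, 10, 6, 2, 15, 1, 0, 11, 12, 13, 14, 5]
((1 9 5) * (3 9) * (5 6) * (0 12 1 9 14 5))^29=(0 5 1 6 14 12 9 3)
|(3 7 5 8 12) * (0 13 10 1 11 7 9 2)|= 12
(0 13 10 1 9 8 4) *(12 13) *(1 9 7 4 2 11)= (0 12 13 10 9 8 2 11 1 7 4)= [12, 7, 11, 3, 0, 5, 6, 4, 2, 8, 9, 1, 13, 10]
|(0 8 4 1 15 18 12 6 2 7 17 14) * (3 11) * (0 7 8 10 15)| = 30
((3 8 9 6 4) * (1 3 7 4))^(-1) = (1 6 9 8 3)(4 7)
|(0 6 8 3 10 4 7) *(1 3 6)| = 6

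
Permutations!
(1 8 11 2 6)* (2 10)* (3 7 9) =(1 8 11 10 2 6)(3 7 9) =[0, 8, 6, 7, 4, 5, 1, 9, 11, 3, 2, 10]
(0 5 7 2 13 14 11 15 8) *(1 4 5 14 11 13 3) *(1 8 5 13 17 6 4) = (0 14 17 6 4 13 11 15 5 7 2 3 8) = [14, 1, 3, 8, 13, 7, 4, 2, 0, 9, 10, 15, 12, 11, 17, 5, 16, 6]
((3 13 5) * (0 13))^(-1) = (0 3 5 13)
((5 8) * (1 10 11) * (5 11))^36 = (1 10 5 8 11)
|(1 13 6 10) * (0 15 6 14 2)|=8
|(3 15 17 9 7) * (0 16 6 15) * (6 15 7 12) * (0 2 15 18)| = 24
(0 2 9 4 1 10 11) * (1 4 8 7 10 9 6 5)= (0 2 6 5 1 9 8 7 10 11)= [2, 9, 6, 3, 4, 1, 5, 10, 7, 8, 11, 0]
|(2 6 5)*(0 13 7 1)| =12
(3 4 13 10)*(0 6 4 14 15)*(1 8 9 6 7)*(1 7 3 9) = [3, 8, 2, 14, 13, 5, 4, 7, 1, 6, 9, 11, 12, 10, 15, 0] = (0 3 14 15)(1 8)(4 13 10 9 6)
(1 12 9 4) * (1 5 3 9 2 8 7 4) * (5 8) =(1 12 2 5 3 9)(4 8 7) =[0, 12, 5, 9, 8, 3, 6, 4, 7, 1, 10, 11, 2]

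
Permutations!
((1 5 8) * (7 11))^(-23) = (1 5 8)(7 11) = ((1 5 8)(7 11))^(-23)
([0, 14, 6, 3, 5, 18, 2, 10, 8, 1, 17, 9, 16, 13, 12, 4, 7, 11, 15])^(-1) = [0, 9, 6, 3, 15, 4, 2, 16, 8, 11, 7, 17, 14, 13, 1, 18, 12, 10, 5]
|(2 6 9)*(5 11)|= |(2 6 9)(5 11)|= 6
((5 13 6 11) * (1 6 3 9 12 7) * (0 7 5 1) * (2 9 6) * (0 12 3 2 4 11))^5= ((0 7 12 5 13 2 9 3 6)(1 4 11))^5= (0 2 7 9 12 3 5 6 13)(1 11 4)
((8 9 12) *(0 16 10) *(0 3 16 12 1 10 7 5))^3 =((0 12 8 9 1 10 3 16 7 5))^3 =(0 9 3 5 8 10 7 12 1 16)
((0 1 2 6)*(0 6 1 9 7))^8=((0 9 7)(1 2))^8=(0 7 9)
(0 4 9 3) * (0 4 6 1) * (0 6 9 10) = (0 9 3 4 10)(1 6) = [9, 6, 2, 4, 10, 5, 1, 7, 8, 3, 0]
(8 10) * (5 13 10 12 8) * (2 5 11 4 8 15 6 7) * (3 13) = (2 5 3 13 10 11 4 8 12 15 6 7) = [0, 1, 5, 13, 8, 3, 7, 2, 12, 9, 11, 4, 15, 10, 14, 6]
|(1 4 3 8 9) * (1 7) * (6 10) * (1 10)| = |(1 4 3 8 9 7 10 6)| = 8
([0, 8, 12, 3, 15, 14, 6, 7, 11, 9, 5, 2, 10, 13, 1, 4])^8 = [0, 1, 2, 3, 4, 5, 6, 7, 8, 9, 10, 11, 12, 13, 14, 15]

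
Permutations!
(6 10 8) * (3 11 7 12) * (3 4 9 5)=(3 11 7 12 4 9 5)(6 10 8)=[0, 1, 2, 11, 9, 3, 10, 12, 6, 5, 8, 7, 4]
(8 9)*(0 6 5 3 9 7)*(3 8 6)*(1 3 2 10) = (0 2 10 1 3 9 6 5 8 7) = [2, 3, 10, 9, 4, 8, 5, 0, 7, 6, 1]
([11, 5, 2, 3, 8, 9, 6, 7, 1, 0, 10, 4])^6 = [9, 8, 2, 3, 11, 1, 6, 7, 4, 5, 10, 0]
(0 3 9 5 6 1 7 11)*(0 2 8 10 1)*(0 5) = (0 3 9)(1 7 11 2 8 10)(5 6) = [3, 7, 8, 9, 4, 6, 5, 11, 10, 0, 1, 2]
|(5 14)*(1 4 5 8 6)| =6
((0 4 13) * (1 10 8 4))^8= (0 10 4)(1 8 13)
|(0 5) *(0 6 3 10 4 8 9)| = |(0 5 6 3 10 4 8 9)| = 8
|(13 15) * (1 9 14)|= 6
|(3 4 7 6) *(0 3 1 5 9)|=8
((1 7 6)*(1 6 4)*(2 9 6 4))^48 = ((1 7 2 9 6 4))^48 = (9)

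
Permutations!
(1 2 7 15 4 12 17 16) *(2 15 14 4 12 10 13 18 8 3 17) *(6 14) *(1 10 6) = (1 15 12 2 7)(3 17 16 10 13 18 8)(4 6 14) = [0, 15, 7, 17, 6, 5, 14, 1, 3, 9, 13, 11, 2, 18, 4, 12, 10, 16, 8]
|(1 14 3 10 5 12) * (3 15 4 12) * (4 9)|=6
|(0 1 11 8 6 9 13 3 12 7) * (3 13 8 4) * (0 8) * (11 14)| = |(0 1 14 11 4 3 12 7 8 6 9)| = 11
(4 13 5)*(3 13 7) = (3 13 5 4 7) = [0, 1, 2, 13, 7, 4, 6, 3, 8, 9, 10, 11, 12, 5]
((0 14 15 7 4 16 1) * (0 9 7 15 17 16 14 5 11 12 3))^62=((0 5 11 12 3)(1 9 7 4 14 17 16))^62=(0 11 3 5 12)(1 16 17 14 4 7 9)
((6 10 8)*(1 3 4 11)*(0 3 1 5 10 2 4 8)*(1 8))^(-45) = (0 2)(1 11)(3 4)(5 8)(6 10)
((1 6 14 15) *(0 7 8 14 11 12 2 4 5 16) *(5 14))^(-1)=((0 7 8 5 16)(1 6 11 12 2 4 14 15))^(-1)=(0 16 5 8 7)(1 15 14 4 2 12 11 6)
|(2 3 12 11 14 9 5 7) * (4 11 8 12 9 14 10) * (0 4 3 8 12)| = 10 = |(14)(0 4 11 10 3 9 5 7 2 8)|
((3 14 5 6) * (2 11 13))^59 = (2 13 11)(3 6 5 14)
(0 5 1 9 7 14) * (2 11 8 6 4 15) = [5, 9, 11, 3, 15, 1, 4, 14, 6, 7, 10, 8, 12, 13, 0, 2] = (0 5 1 9 7 14)(2 11 8 6 4 15)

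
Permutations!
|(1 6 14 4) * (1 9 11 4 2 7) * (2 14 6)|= |(14)(1 2 7)(4 9 11)|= 3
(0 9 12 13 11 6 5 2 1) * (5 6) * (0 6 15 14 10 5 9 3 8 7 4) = (0 3 8 7 4)(1 6 15 14 10 5 2)(9 12 13 11) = [3, 6, 1, 8, 0, 2, 15, 4, 7, 12, 5, 9, 13, 11, 10, 14]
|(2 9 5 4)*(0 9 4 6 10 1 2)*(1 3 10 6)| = 6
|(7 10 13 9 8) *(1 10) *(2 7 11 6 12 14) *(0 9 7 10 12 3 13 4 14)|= 20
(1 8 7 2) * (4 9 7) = [0, 8, 1, 3, 9, 5, 6, 2, 4, 7] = (1 8 4 9 7 2)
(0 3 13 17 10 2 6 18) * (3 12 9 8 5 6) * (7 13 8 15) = (0 12 9 15 7 13 17 10 2 3 8 5 6 18) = [12, 1, 3, 8, 4, 6, 18, 13, 5, 15, 2, 11, 9, 17, 14, 7, 16, 10, 0]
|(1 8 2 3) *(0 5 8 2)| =3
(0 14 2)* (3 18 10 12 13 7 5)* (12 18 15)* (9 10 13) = (0 14 2)(3 15 12 9 10 18 13 7 5) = [14, 1, 0, 15, 4, 3, 6, 5, 8, 10, 18, 11, 9, 7, 2, 12, 16, 17, 13]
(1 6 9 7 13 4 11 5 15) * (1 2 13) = (1 6 9 7)(2 13 4 11 5 15) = [0, 6, 13, 3, 11, 15, 9, 1, 8, 7, 10, 5, 12, 4, 14, 2]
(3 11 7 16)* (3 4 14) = (3 11 7 16 4 14) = [0, 1, 2, 11, 14, 5, 6, 16, 8, 9, 10, 7, 12, 13, 3, 15, 4]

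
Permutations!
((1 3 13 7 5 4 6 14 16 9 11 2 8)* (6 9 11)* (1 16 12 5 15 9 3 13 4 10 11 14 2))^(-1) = ((1 13 7 15 9 6 2 8 16 14 12 5 10 11)(3 4))^(-1) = (1 11 10 5 12 14 16 8 2 6 9 15 7 13)(3 4)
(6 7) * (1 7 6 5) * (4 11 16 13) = (1 7 5)(4 11 16 13) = [0, 7, 2, 3, 11, 1, 6, 5, 8, 9, 10, 16, 12, 4, 14, 15, 13]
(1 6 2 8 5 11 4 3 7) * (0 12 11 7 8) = (0 12 11 4 3 8 5 7 1 6 2) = [12, 6, 0, 8, 3, 7, 2, 1, 5, 9, 10, 4, 11]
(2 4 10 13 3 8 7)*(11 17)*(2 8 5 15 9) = (2 4 10 13 3 5 15 9)(7 8)(11 17) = [0, 1, 4, 5, 10, 15, 6, 8, 7, 2, 13, 17, 12, 3, 14, 9, 16, 11]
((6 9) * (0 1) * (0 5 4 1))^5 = (1 4 5)(6 9)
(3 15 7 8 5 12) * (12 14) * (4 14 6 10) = [0, 1, 2, 15, 14, 6, 10, 8, 5, 9, 4, 11, 3, 13, 12, 7] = (3 15 7 8 5 6 10 4 14 12)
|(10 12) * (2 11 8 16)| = 4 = |(2 11 8 16)(10 12)|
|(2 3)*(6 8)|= |(2 3)(6 8)|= 2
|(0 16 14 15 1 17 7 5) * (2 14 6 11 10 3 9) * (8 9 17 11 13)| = 16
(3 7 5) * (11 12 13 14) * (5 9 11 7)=(3 5)(7 9 11 12 13 14)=[0, 1, 2, 5, 4, 3, 6, 9, 8, 11, 10, 12, 13, 14, 7]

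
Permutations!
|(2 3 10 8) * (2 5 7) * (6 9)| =6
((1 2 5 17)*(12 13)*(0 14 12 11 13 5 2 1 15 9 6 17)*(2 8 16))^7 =(0 5 12 14)(2 8 16)(6 9 15 17)(11 13)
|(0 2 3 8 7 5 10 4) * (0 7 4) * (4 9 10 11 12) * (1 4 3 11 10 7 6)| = |(0 2 11 12 3 8 9 7 5 10)(1 4 6)| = 30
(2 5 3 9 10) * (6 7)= (2 5 3 9 10)(6 7)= [0, 1, 5, 9, 4, 3, 7, 6, 8, 10, 2]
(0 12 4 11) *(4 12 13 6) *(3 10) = [13, 1, 2, 10, 11, 5, 4, 7, 8, 9, 3, 0, 12, 6] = (0 13 6 4 11)(3 10)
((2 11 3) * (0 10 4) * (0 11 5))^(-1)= (0 5 2 3 11 4 10)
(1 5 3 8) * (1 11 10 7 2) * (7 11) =(1 5 3 8 7 2)(10 11) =[0, 5, 1, 8, 4, 3, 6, 2, 7, 9, 11, 10]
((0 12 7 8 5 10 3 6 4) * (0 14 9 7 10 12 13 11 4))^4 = (0 14 5 6 4 8 3 11 7 10 13 9 12)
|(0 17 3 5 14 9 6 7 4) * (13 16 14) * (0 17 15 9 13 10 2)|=33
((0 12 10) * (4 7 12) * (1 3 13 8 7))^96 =((0 4 1 3 13 8 7 12 10))^96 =(0 7 3)(1 10 8)(4 12 13)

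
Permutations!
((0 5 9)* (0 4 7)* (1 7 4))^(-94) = (0 5 9 1 7)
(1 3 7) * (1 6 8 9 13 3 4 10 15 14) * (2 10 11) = (1 4 11 2 10 15 14)(3 7 6 8 9 13) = [0, 4, 10, 7, 11, 5, 8, 6, 9, 13, 15, 2, 12, 3, 1, 14]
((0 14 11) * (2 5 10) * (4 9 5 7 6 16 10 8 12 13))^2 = (0 11 14)(2 6 10 7 16)(4 5 12)(8 13 9)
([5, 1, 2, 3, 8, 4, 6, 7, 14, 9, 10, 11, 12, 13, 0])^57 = [4, 1, 2, 3, 14, 8, 6, 7, 0, 9, 10, 11, 12, 13, 5]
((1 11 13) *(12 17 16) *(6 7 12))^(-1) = ((1 11 13)(6 7 12 17 16))^(-1) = (1 13 11)(6 16 17 12 7)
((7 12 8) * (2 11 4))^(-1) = (2 4 11)(7 8 12)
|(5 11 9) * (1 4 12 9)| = |(1 4 12 9 5 11)| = 6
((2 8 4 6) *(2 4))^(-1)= ((2 8)(4 6))^(-1)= (2 8)(4 6)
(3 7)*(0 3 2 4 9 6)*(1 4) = [3, 4, 1, 7, 9, 5, 0, 2, 8, 6] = (0 3 7 2 1 4 9 6)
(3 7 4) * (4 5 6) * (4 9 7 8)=[0, 1, 2, 8, 3, 6, 9, 5, 4, 7]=(3 8 4)(5 6 9 7)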